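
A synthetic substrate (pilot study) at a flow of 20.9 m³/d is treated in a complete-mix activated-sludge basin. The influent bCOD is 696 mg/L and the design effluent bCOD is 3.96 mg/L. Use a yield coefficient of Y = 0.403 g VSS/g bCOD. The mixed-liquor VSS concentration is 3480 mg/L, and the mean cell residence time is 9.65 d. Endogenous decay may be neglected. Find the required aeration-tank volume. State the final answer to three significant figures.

V·X = Y·Q·ΔS·θ_c gives V = 0.403 × 20.9 × (696 − 3.96) × 9.65 / 3480 = 16.16 m³.

V ≈ 16.2 m³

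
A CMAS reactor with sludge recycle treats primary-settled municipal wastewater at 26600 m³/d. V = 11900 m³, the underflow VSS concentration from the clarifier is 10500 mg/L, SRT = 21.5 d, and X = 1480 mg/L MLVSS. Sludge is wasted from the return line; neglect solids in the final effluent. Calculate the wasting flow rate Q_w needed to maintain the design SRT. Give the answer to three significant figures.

Wasting from the return line (neglecting effluent solids): Q_w = V·X / (θ_c·X_r) = 11900 × 1480 / (21.5 × 10500) = 78.02 m³/d.

Q_w ≈ 78.0 m³/d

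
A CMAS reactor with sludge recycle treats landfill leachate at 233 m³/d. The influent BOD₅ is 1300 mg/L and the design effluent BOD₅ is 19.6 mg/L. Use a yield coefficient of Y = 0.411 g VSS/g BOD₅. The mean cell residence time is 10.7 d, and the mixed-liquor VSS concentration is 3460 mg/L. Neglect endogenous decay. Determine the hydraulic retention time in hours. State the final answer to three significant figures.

Biomass mass balance (decay neglected): V·X = Y·Q·(S₀ − S)·θ_c, so V = 0.411 × 233 × (1300 − 19.6) × 10.7 / 3460 = 379.2 m³.
Hydraulic retention time τ = V/Q = 379.2 / 233 = 1.627 d = 39.06 h.

τ ≈ 39.1 h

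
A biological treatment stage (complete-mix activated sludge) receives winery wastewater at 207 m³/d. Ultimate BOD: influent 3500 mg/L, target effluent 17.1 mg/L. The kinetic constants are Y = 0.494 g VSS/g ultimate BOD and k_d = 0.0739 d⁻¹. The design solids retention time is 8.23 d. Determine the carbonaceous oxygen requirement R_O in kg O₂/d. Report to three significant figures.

R_O ≈ 406 kg O₂/d

Correct the yield for decay: Y_obs = Y/(1 + k_d θ_c) = 0.494 / (1 + 0.0739 × 8.23) = 0.494 / 1.608 = 0.3072.
Substrate removed = Q·(S₀ − S) = 207 m³/d × (3500 − 17.1) g/m³ = 7.21×10^5 g/d = 721.0 kg/d.
Net sludge production P_X = 0.3072 × 721.0 = 221.5 kg VSS/d.
R_O = Q·ΔS − 1.42 P_X = 721.0 − 314.5 = 406.5 kg O₂/d.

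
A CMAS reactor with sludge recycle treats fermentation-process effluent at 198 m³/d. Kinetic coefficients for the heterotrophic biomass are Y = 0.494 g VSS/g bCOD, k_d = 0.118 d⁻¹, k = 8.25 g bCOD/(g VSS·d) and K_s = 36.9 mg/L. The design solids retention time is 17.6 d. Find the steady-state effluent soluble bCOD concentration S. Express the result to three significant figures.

S ≈ 1.65 mg/L

Effluent substrate depends only on kinetics and SRT: S = K_s(1 + k_d θ_c) / [θ_c(Yk − k_d) − 1] = 36.9 × (1 + 0.118 × 17.6) / [17.6 × (0.494 × 8.25 − 0.118) − 1] = 113.5 / 68.65 = 1.654 mg/L.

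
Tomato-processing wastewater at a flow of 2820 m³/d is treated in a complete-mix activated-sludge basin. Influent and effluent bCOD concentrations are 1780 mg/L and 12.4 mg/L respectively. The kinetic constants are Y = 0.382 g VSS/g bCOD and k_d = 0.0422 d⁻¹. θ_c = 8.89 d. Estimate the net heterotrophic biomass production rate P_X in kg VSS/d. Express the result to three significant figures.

The observed yield is Y_obs = Y/(1 + k_d·θ_c) = 0.382 / (1 + 0.0422 × 8.89) = 0.382 / 1.375 = 0.2778 g VSS per g bCOD removed.
Substrate removed = Q·(S₀ − S) = 2820 m³/d × (1780 − 12.4) g/m³ = 4.98×10^6 g/d = 4985 kg/d.
So the net sludge growth is P_X = 0.2778 × 4985 = 1385 kg VSS/d.

P_X ≈ 1380 kg VSS/d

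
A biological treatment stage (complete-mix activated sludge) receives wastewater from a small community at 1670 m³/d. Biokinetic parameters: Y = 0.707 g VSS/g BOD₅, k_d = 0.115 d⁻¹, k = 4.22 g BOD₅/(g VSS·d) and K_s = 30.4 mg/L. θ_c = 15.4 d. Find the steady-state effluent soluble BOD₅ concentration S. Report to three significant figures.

S ≈ 1.95 mg/L

Effluent substrate depends only on kinetics and SRT: S = K_s(1 + k_d θ_c) / [θ_c(Yk − k_d) − 1] = 30.4 × (1 + 0.115 × 15.4) / [15.4 × (0.707 × 4.22 − 0.115) − 1] = 84.24 / 43.18 = 1.951 mg/L.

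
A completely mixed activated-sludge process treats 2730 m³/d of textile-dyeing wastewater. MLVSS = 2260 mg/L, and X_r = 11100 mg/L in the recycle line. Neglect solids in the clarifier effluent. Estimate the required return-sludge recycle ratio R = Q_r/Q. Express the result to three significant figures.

Solids balance on the clarifier gives (1+R)X = R·X_r, so R = X/(X_r − X) = 2260 / (11100 − 2260) = 0.2557.

R ≈ 0.256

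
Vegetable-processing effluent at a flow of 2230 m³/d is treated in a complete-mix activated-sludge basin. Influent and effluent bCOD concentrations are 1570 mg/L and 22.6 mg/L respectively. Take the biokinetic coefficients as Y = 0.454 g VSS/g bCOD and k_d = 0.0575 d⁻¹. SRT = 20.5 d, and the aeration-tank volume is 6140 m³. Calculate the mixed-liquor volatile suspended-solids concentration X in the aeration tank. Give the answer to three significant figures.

X ≈ 2400 mg/L

From V·X·(1 + k_d·θ_c) = Y·Q·(S₀ − S)·θ_c: X = 0.454 × 2230 × (1570 − 22.6) × 20.5 / [6140 × (1 + 0.0575 × 20.5)] = 2401 mg/L.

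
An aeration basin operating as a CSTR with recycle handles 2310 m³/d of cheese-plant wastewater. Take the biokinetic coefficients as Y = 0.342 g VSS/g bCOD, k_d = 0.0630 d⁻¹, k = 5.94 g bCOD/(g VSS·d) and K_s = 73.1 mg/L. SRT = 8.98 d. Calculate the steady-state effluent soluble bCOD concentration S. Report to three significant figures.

S ≈ 6.86 mg/L

For a completely mixed reactor with recycle the Lawrence–McCarty relation gives S = K_s·(1 + k_d·θ_c) / [θ_c·(Y·k − k_d) − 1] = 73.1 × (1 + 0.0630 × 8.98) / [8.98 × (0.342 × 5.94 − 0.0630) − 1] = 114.5 / 16.68 = 6.863 mg/L.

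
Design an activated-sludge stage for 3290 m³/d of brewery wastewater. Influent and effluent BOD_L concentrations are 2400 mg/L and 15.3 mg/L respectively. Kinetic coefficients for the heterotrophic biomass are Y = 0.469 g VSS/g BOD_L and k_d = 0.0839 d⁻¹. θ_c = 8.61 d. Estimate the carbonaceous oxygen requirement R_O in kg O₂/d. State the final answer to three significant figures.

R_O ≈ 4810 kg O₂/d

Y_obs = Y / (1 + k_d θ_c) = 0.469 / (1 + 0.0839 × 8.61) = 0.469 / 1.722 = 0.2723.
Q·(S₀ − S) = 3290 × (2400 − 15.3) × 10⁻³ = 7846 kg/d removed.
Net sludge production P_X = 0.2723 × 7846 = 2136 kg VSS/d.
Carbonaceous O₂ demand = substrate oxidised − cell-mass equivalent = 7846 − 1.42 × 2136 = 4812 kg O₂/d.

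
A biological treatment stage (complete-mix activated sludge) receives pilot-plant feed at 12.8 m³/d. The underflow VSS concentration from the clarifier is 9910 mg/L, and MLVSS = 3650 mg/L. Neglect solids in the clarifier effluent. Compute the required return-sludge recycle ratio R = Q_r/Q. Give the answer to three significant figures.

Solids balance on the clarifier gives (1+R)X = R·X_r, so R = X/(X_r − X) = 3650 / (9910 − 3650) = 0.5831.

R ≈ 0.583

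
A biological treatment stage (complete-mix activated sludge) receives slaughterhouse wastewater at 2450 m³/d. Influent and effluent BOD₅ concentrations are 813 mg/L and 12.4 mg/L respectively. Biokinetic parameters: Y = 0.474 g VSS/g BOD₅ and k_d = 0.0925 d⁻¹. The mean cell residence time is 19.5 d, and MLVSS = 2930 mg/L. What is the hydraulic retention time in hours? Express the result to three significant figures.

τ ≈ 21.6 h

Rearranging the biomass balance for a CMAS with decay, V = Y·Q·ΔS·θ_c / [X·(1+k_d θ_c)] = 0.474 × 2450 × (813 − 12.4) × 19.5 / [2930 × (1 + 0.0925 × 19.5)] = 1.81×10^7 / 8215 = 2207 m³.
τ = V/Q = 2207/2450 = 0.9008 d, or 21.62 h.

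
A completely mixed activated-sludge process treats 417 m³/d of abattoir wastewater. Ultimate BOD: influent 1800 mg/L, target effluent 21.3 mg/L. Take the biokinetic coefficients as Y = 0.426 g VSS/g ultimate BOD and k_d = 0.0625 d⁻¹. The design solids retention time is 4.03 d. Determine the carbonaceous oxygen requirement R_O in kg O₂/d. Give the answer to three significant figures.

Y_obs = Y / (1 + k_d θ_c) = 0.426 / (1 + 0.0625 × 4.03) = 0.426 / 1.252 = 0.3403.
Substrate removed = Q·(S₀ − S) = 417 m³/d × (1800 − 21.3) g/m³ = 7.42×10^5 g/d = 741.7 kg/d.
Biomass synthesised: P_X = Y_obs × 741.7 = 252.4 kg VSS/d.
R_O = Q·(S₀ − S) − 1.42·P_X = 741.7 − 1.42 × 252.4 = 383.3 kg O₂/d.

R_O ≈ 383 kg O₂/d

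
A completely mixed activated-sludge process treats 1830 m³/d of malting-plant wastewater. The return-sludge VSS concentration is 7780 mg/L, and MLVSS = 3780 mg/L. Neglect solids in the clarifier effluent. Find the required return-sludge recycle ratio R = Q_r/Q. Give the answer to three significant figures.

R ≈ 0.945

Mass balance around the secondary clarifier (neglecting effluent solids): R = X / (X_r − X) = 3780 / (7780 − 3780) = 0.9450.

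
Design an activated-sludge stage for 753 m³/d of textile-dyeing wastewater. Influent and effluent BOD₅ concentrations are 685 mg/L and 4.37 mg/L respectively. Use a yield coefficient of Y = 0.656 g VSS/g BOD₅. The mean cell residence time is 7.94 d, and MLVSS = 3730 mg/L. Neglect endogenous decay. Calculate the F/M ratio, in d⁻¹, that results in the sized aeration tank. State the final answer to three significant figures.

V·X = Y·Q·ΔS·θ_c gives V = 0.656 × 753 × (685 − 4.37) × 7.94 / 3730 = 715.7 m³.
F/M = Q·S₀ / (V·X) = 753 × 685 / (715.7 × 3730) = 0.1932 g BOD₅·(g VSS·d)⁻¹.

F/M ≈ 0.193 d⁻¹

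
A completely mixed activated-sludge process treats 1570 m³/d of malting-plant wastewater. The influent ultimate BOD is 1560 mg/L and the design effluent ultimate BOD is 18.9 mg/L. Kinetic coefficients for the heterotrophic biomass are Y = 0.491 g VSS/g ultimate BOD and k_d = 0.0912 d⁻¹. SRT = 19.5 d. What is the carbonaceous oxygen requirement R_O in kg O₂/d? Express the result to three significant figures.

R_O ≈ 1810 kg O₂/d

Observed yield with endogenous decay: Y_obs = Y / (1 + k_d·θ_c) = 0.491 / (1 + 0.0912 × 19.5) = 0.491 / 2.778 = 0.1767 g VSS/g ultimate BOD.
Mass of ultimate BOD removed per day: Q(S₀ − S) = 1570 × 1541 g/m³ = 2420 kg/d.
Biomass synthesised: P_X = Y_obs × 2420 = 427.6 kg VSS/d.
R_O = Q·(S₀ − S) − 1.42·P_X = 2420 − 1.42 × 427.6 = 1812 kg O₂/d.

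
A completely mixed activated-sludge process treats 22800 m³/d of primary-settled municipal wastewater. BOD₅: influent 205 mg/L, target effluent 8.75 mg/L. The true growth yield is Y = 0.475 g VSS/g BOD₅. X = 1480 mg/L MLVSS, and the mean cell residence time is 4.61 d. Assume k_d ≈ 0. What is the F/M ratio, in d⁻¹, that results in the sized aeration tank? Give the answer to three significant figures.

V·X = Y·Q·ΔS·θ_c gives V = 0.475 × 22800 × (205 − 8.75) × 4.61 / 1480 = 6620 m³.
F/M = Q·S₀ / (V·X) = 22800 × 205 / (6620 × 1480) = 0.4770 g BOD₅·(g VSS·d)⁻¹.

F/M ≈ 0.477 d⁻¹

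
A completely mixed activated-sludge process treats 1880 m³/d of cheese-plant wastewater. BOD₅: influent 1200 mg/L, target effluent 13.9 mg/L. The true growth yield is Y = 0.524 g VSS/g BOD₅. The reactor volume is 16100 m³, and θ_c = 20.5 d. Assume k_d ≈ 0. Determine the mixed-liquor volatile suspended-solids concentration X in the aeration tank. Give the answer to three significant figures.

X = Y·Q·ΔS·θ_c / V = 0.524 × 1880 × (1200 − 13.9) × 20.5 / 16100 = 1488 mg/L.

X ≈ 1490 mg/L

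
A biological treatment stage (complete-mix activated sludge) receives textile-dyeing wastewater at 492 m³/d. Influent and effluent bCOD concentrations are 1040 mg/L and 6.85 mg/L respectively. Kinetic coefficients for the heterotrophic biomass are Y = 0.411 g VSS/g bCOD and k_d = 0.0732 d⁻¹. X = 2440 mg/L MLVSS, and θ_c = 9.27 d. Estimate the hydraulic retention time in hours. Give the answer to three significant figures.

τ ≈ 23.1 h

Steady-state biomass mass balance: V·X·(1 + k_d·θ_c) = Y·Q·(S₀ − S)·θ_c, so V = 0.411 × 492 × (1040 − 6.85) × 9.27 / [2440 × (1 + 0.0732 × 9.27)] = 1.94×10^6 / 4096 = 472.8 m³.
τ = V/Q = 472.8/492 = 0.9611 d, or 23.07 h.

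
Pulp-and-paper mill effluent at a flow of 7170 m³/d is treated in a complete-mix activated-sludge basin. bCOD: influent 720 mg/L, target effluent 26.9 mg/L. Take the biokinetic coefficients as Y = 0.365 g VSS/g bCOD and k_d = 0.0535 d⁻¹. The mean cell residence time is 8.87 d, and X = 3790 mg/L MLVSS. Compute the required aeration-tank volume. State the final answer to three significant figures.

V ≈ 2880 m³

From the SRT design equation V = Y Q (S₀−S) θ_c / [X (1 + k_d θ_c)] = 0.365 × 7170 × (720 − 26.9) × 8.87 / [3790 × (1 + 0.0535 × 8.87)] = 1.61×10^7 / 5589 = 2879 m³.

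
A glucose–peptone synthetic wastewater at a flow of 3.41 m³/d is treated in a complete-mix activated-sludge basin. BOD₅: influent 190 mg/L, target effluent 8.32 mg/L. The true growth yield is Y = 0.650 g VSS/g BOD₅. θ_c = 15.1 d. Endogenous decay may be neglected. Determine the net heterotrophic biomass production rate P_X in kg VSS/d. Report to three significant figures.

No decay correction is needed, so Y_obs = Y = 0.650.
Mass of BOD₅ removed per day: Q(S₀ − S) = 3.41 × 181.7 g/m³ = 0.6195 kg/d.
Net biomass production P_X = Y_obs × Q·(S₀ − S) = 0.6500 × 0.6195 = 0.4027 kg VSS/d.

P_X ≈ 0.403 kg VSS/d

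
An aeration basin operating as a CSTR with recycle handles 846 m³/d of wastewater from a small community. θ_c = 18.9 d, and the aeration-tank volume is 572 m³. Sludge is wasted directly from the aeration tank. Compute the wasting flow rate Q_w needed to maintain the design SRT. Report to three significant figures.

Q_w ≈ 30.3 m³/d

With mixed-liquor wasting, θ_c = V/Q_w, so Q_w = V/θ_c = 572.0/18.9 = 30.26 m³/d.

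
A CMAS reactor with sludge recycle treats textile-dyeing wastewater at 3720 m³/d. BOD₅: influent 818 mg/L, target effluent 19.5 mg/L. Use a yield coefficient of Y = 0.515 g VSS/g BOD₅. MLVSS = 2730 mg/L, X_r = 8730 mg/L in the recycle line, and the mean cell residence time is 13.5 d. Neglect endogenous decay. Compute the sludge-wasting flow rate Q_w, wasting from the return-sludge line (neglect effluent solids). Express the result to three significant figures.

Q_w ≈ 175 m³/d

With k_d = 0 the design equation reduces to V = Y Q (S₀−S) θ_c / X = 0.515 × 3720 × (818 − 19.5) × 13.5 / 2730 = 7565 m³.
Wasting from the return line (neglecting effluent solids): Q_w = V·X / (θ_c·X_r) = 7565 × 2730 / (13.5 × 8730) = 175.2 m³/d.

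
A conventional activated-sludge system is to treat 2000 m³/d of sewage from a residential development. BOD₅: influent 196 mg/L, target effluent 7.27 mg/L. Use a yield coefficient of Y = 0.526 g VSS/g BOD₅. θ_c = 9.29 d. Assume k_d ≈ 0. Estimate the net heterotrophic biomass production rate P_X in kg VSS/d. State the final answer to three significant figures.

Since k_d ≈ 0, Y_obs = Y = 0.526 g VSS/g BOD₅.
ΔS = 196 − 7.27 = 188.7 mg/L, so the substrate removal rate is 2000 × 188.7/1000 = 377.5 kg BOD₅/d.
So the net sludge growth is P_X = 0.5260 × 377.5 = 198.5 kg VSS/d.

P_X ≈ 199 kg VSS/d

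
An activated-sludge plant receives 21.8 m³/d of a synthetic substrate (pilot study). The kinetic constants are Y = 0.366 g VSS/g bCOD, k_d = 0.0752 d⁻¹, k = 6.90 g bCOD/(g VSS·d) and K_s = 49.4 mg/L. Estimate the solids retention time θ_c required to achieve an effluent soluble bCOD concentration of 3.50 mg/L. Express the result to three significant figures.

θ_c ≈ 10.9 d

From 1/θ_c = Y·k·S/(K_s + S) − k_d: Y·k·S/(K_s+S) = 0.366 × 6.90 × 3.50 / (49.4 + 3.50) = 0.1671 d⁻¹.
θ_c = 1/(μ − k_d) = 1/(0.1671 − 0.0752) = 1/0.09189 = 10.88 d.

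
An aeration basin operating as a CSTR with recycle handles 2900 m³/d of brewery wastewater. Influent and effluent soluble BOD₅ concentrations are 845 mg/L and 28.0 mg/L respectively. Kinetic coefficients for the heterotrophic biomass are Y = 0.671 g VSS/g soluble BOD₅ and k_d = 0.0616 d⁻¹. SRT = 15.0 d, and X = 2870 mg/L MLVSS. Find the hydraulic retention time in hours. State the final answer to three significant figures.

Rearranging the biomass balance for a CMAS with decay, V = Y·Q·ΔS·θ_c / [X·(1+k_d θ_c)] = 0.671 × 2900 × (845 − 28.0) × 15.0 / [2870 × (1 + 0.0616 × 15.0)] = 2.38×10^7 / 5522 = 4319 m³.
τ = V/Q = 4319/2900 = 1.489 d, or 35.74 h.

τ ≈ 35.7 h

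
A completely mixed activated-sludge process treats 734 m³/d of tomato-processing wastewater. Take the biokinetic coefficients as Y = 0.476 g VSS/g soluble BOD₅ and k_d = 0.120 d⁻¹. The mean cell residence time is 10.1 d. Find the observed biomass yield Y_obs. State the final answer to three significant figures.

The observed yield is Y_obs = Y/(1 + k_d·θ_c) = 0.476 / (1 + 0.120 × 10.1) = 0.476 / 2.212 = 0.2152 g VSS per g soluble BOD₅ removed.

Y_obs ≈ 0.215 g VSS/g soluble BOD₅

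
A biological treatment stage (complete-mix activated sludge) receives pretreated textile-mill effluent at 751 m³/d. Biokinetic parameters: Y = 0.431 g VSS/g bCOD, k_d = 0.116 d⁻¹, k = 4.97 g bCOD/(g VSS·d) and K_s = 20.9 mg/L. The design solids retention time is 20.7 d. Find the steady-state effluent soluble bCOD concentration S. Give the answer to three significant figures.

S ≈ 1.74 mg/L

From the Monod/SRT balance for a CMAS, S = K_s·(1+k_d θ_c)/[θ_c·(Y k − k_d) − 1] = 20.9 × (1 + 0.116 × 20.7) / [20.7 × (0.431 × 4.97 − 0.116) − 1] = 71.09 / 40.94 = 1.736 mg/L.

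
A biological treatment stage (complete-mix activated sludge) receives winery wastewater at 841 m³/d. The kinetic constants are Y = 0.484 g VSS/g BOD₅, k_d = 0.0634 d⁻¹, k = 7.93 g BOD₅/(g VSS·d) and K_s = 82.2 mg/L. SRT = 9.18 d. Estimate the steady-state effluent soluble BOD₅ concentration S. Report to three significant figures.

For a completely mixed reactor with recycle the Lawrence–McCarty relation gives S = K_s·(1 + k_d·θ_c) / [θ_c·(Y·k − k_d) − 1] = 82.2 × (1 + 0.0634 × 9.18) / [9.18 × (0.484 × 7.93 − 0.0634) − 1] = 130.0 / 33.65 = 3.864 mg/L.

S ≈ 3.86 mg/L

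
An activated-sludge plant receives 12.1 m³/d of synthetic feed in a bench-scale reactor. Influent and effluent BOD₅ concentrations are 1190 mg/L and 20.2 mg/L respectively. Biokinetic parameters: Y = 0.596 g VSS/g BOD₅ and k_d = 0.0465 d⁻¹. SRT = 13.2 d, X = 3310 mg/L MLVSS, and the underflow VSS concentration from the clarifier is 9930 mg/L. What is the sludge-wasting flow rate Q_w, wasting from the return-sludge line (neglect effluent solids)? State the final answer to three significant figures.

Rearranging the biomass balance for a CMAS with decay, V = Y·Q·ΔS·θ_c / [X·(1+k_d θ_c)] = 0.596 × 12.1 × (1190 − 20.2) × 13.2 / [3310 × (1 + 0.0465 × 13.2)] = 1.11×10^5 / 5342 = 20.85 m³.
Q_w = (V·X)/(θ_c X_r) = 20.85 × 3310 / (13.2 × 9930) = 0.5264 m³/d.

Q_w ≈ 0.526 m³/d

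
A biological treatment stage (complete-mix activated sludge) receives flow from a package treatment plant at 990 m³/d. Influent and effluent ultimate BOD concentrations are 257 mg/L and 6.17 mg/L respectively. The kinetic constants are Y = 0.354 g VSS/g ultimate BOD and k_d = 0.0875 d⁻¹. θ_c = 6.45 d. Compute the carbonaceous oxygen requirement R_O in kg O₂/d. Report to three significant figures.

R_O ≈ 169 kg O₂/d

Observed yield with endogenous decay: Y_obs = Y / (1 + k_d·θ_c) = 0.354 / (1 + 0.0875 × 6.45) = 0.354 / 1.564 = 0.2263 g VSS/g ultimate BOD.
Mass of ultimate BOD removed per day: Q(S₀ − S) = 990 × 250.8 g/m³ = 248.3 kg/d.
Biomass synthesised: P_X = Y_obs × 248.3 = 56.19 kg VSS/d.
R_O = Q·(S₀ − S) − 1.42·P_X = 248.3 − 1.42 × 56.19 = 168.5 kg O₂/d.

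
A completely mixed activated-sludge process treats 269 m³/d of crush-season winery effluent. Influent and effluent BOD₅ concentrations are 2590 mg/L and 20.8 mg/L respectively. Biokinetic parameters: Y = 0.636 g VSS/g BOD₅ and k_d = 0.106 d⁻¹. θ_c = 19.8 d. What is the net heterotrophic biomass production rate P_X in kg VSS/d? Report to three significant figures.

P_X ≈ 142 kg VSS/d

Observed yield with endogenous decay: Y_obs = Y / (1 + k_d·θ_c) = 0.636 / (1 + 0.106 × 19.8) = 0.636 / 3.099 = 0.2052 g VSS/g BOD₅.
Mass of BOD₅ removed per day: Q(S₀ − S) = 269 × 2569 g/m³ = 691.1 kg/d.
P_X = Y_obs · Q(S₀ − S) = 0.2052 × 691.1 = 141.8 kg VSS/d.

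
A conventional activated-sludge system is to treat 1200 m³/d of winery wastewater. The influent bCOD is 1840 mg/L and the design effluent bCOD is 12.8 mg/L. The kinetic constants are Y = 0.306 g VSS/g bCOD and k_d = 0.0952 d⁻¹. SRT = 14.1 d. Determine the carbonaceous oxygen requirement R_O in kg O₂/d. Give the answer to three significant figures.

Y_obs = Y / (1 + k_d θ_c) = 0.306 / (1 + 0.0952 × 14.1) = 0.306 / 2.342 = 0.1306.
Substrate removed = Q·(S₀ − S) = 1200 m³/d × (1840 − 12.8) g/m³ = 2.19×10^6 g/d = 2193 kg/d.
Biomass synthesised: P_X = Y_obs × 2193 = 286.4 kg VSS/d.
R_O = Q·(S₀ − S) − 1.42·P_X = 2193 − 1.42 × 286.4 = 1786 kg O₂/d.

R_O ≈ 1790 kg O₂/d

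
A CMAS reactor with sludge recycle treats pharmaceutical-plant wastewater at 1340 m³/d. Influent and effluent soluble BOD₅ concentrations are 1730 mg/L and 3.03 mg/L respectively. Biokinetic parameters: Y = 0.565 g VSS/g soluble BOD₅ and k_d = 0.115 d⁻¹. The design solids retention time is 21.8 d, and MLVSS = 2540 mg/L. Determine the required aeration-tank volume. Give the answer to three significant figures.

Rearranging the biomass balance for a CMAS with decay, V = Y·Q·ΔS·θ_c / [X·(1+k_d θ_c)] = 0.565 × 1340 × (1730 − 3.03) × 21.8 / [2540 × (1 + 0.115 × 21.8)] = 2.85×10^7 / 8908 = 3200 m³.

V ≈ 3200 m³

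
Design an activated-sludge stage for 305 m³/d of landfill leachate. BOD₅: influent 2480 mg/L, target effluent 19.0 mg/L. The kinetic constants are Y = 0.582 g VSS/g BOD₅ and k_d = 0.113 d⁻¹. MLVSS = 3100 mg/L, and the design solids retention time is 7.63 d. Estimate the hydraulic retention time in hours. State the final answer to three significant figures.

τ ≈ 45.4 h

Steady-state biomass mass balance: V·X·(1 + k_d·θ_c) = Y·Q·(S₀ − S)·θ_c, so V = 0.582 × 305 × (2480 − 19.0) × 7.63 / [3100 × (1 + 0.113 × 7.63)] = 3.33×10^6 / 5773 = 577.4 m³.
Hydraulic retention time τ = V/Q = 577.4 / 305 = 1.893 d = 45.43 h.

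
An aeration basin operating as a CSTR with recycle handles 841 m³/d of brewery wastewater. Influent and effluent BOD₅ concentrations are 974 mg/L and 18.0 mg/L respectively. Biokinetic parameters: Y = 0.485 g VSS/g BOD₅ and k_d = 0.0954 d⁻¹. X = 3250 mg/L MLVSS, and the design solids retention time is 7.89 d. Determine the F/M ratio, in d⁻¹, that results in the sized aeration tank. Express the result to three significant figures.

F/M ≈ 0.467 d⁻¹

From the SRT design equation V = Y Q (S₀−S) θ_c / [X (1 + k_d θ_c)] = 0.485 × 841 × (974 − 18.0) × 7.89 / [3250 × (1 + 0.0954 × 7.89)] = 3.08×10^6 / 5696 = 540.1 m³.
F/M = applied load / biomass = Q·S₀/(V·X) = 841 × 974 / (540.1 × 3250) = 0.4667 d⁻¹.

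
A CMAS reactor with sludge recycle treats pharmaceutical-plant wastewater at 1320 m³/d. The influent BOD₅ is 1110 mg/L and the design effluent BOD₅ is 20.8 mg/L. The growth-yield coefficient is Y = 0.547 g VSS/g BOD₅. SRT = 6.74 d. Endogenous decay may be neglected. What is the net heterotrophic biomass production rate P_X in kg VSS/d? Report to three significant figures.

P_X ≈ 786 kg VSS/d

No decay correction is needed, so Y_obs = Y = 0.547.
ΔS = 1110 − 20.8 = 1089 mg/L, so the substrate removal rate is 1320 × 1089/1000 = 1438 kg BOD₅/d.
So the net sludge growth is P_X = 0.5470 × 1438 = 786.4 kg VSS/d.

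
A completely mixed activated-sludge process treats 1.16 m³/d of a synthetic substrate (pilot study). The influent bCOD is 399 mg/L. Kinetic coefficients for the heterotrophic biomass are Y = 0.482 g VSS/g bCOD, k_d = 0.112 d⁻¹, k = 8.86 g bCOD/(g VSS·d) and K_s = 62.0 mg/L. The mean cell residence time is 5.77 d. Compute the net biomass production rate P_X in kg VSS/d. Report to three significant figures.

P_X ≈ 0.134 kg VSS/d

Effluent substrate depends only on kinetics and SRT: S = K_s(1 + k_d θ_c) / [θ_c(Yk − k_d) − 1] = 62.0 × (1 + 0.112 × 5.77) / [5.77 × (0.482 × 8.86 − 0.112) − 1] = 102.1 / 22.99 = 4.439 mg/L.
The observed yield is Y_obs = Y/(1 + k_d·θ_c) = 0.482 / (1 + 0.112 × 5.77) = 0.482 / 1.646 = 0.2928 g VSS per g bCOD removed.
Q·(S₀ − S) = 1.16 × (399 − 4.44) × 10⁻³ = 0.4577 kg/d removed.
Net biomass production P_X = Y_obs × Q·(S₀ − S) = 0.2928 × 0.4577 = 0.1340 kg VSS/d.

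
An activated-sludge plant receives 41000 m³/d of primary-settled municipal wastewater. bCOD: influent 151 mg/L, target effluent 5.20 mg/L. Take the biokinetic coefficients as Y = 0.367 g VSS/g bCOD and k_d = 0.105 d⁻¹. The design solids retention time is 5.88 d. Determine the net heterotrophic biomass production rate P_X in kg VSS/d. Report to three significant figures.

Correct the yield for decay: Y_obs = Y/(1 + k_d θ_c) = 0.367 / (1 + 0.105 × 5.88) = 0.367 / 1.617 = 0.2269.
Q·(S₀ − S) = 41000 × (151 − 5.20) × 10⁻³ = 5978 kg/d removed.
Net biomass production P_X = Y_obs × Q·(S₀ − S) = 0.2269 × 5978 = 1356 kg VSS/d.

P_X ≈ 1360 kg VSS/d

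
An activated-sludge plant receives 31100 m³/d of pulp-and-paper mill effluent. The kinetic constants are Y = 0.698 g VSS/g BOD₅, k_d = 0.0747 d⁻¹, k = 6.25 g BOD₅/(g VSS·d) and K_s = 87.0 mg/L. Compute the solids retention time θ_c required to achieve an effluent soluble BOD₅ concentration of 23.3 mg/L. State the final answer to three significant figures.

At the target effluent, Y k S/(K_s+S) = 0.698×6.25×23.3/110.3 = 0.9215 d⁻¹.
1/θ_c = 0.9215 − 0.0747 = 0.8468 d⁻¹, so θ_c = 1.181 d.

θ_c ≈ 1.18 d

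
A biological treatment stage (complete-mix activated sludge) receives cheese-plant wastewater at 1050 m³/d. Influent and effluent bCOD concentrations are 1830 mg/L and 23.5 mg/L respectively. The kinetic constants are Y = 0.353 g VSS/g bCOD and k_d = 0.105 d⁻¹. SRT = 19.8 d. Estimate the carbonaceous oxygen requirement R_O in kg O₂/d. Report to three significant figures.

R_O ≈ 1590 kg O₂/d

Observed yield with endogenous decay: Y_obs = Y / (1 + k_d·θ_c) = 0.353 / (1 + 0.105 × 19.8) = 0.353 / 3.079 = 0.1146 g VSS/g bCOD.
Mass of bCOD removed per day: Q(S₀ − S) = 1050 × 1806 g/m³ = 1897 kg/d.
P_X = Y_obs·Q·(S₀ − S) = 0.1146 × 1897 = 217.5 kg VSS/d.
Carbonaceous O₂ demand = substrate oxidised − cell-mass equivalent = 1897 − 1.42 × 217.5 = 1588 kg O₂/d.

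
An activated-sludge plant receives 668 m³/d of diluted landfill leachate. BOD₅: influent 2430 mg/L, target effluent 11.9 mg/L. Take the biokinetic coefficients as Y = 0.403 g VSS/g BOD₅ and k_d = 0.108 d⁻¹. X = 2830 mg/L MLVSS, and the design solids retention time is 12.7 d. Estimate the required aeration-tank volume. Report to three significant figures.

Steady-state biomass mass balance: V·X·(1 + k_d·θ_c) = Y·Q·(S₀ − S)·θ_c, so V = 0.403 × 668 × (2430 − 11.9) × 12.7 / [2830 × (1 + 0.108 × 12.7)] = 8.27×10^6 / 6712 = 1232 m³.

V ≈ 1230 m³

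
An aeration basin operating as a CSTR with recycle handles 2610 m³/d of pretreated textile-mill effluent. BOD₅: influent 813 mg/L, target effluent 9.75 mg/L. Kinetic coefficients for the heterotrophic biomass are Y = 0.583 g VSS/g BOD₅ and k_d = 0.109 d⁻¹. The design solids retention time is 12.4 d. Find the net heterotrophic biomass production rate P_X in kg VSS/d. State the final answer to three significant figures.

P_X ≈ 520 kg VSS/d

Y_obs = Y / (1 + k_d θ_c) = 0.583 / (1 + 0.109 × 12.4) = 0.583 / 2.352 = 0.2479.
Mass of BOD₅ removed per day: Q(S₀ − S) = 2610 × 803.2 g/m³ = 2096 kg/d.
Net biomass production P_X = Y_obs × Q·(S₀ − S) = 0.2479 × 2096 = 519.8 kg VSS/d.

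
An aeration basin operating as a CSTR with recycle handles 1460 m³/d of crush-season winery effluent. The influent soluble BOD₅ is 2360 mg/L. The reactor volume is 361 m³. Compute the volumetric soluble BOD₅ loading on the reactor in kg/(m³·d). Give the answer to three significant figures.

Volumetric loading L_v = Q·S₀ / V = 1460 × 2360 g/m³ / 361.0 m³ = 9545 g/(m³·d) = 9.545 kg soluble BOD₅/(m³·d).

L_v ≈ 9.54 kg soluble BOD₅/(m³·d)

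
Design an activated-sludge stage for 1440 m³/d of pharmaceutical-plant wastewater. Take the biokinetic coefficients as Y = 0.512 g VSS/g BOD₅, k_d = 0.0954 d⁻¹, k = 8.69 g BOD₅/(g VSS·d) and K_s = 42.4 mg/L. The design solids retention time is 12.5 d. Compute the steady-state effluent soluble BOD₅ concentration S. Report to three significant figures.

S ≈ 1.74 mg/L

From the Monod/SRT balance for a CMAS, S = K_s·(1+k_d θ_c)/[θ_c·(Y k − k_d) − 1] = 42.4 × (1 + 0.0954 × 12.5) / [12.5 × (0.512 × 8.69 − 0.0954) − 1] = 92.96 / 53.42 = 1.740 mg/L.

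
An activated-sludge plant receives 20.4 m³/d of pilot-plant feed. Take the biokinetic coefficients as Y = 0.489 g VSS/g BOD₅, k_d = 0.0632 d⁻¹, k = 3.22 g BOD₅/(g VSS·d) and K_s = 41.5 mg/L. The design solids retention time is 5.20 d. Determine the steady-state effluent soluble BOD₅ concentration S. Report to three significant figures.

From the Monod/SRT balance for a CMAS, S = K_s·(1+k_d θ_c)/[θ_c·(Y k − k_d) − 1] = 41.5 × (1 + 0.0632 × 5.20) / [5.20 × (0.489 × 3.22 − 0.0632) − 1] = 55.14 / 6.859 = 8.039 mg/L.

S ≈ 8.04 mg/L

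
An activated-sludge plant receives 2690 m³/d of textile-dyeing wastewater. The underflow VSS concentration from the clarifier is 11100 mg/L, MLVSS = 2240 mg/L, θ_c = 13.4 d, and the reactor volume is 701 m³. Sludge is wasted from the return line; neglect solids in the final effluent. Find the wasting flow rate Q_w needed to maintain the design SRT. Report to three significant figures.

Q_w ≈ 10.6 m³/d

Wasting from the return line (neglecting effluent solids): Q_w = V·X / (θ_c·X_r) = 701.0 × 2240 / (13.4 × 11100) = 10.56 m³/d.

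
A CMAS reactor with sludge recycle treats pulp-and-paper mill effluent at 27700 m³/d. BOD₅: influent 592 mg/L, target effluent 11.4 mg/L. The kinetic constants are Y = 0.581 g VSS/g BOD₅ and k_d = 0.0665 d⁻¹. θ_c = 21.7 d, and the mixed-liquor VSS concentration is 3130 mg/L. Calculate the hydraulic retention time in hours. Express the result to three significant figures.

τ ≈ 23.0 h

Rearranging the biomass balance for a CMAS with decay, V = Y·Q·ΔS·θ_c / [X·(1+k_d θ_c)] = 0.581 × 27700 × (592 − 11.4) × 21.7 / [3130 × (1 + 0.0665 × 21.7)] = 2.03×10^8 / 7647 = 26516 m³.
HRT = V/Q = 26516 m³ / 27700 m³·d⁻¹ = 0.9573 d × 24 = 22.97 h.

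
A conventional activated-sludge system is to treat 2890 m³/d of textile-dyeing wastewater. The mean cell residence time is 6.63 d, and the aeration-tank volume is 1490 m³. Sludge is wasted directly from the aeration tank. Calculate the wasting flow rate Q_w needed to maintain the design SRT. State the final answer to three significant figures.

Wasting from the aeration tank: Q_w = V / θ_c = 1490 / 6.63 = 224.7 m³/d.

Q_w ≈ 225 m³/d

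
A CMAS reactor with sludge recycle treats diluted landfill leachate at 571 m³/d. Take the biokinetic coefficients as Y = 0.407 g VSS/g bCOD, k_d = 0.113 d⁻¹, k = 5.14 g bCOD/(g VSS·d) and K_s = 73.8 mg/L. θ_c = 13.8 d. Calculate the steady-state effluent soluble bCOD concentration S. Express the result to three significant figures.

S ≈ 7.18 mg/L

Effluent substrate depends only on kinetics and SRT: S = K_s(1 + k_d θ_c) / [θ_c(Yk − k_d) − 1] = 73.8 × (1 + 0.113 × 13.8) / [13.8 × (0.407 × 5.14 − 0.113) − 1] = 188.9 / 26.31 = 7.179 mg/L.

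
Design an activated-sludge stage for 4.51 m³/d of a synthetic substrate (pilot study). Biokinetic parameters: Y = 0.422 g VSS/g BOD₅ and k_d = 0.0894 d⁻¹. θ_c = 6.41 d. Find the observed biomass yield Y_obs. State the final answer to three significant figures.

Observed yield with endogenous decay: Y_obs = Y / (1 + k_d·θ_c) = 0.422 / (1 + 0.0894 × 6.41) = 0.422 / 1.573 = 0.2683 g VSS/g BOD₅.

Y_obs ≈ 0.268 g VSS/g BOD₅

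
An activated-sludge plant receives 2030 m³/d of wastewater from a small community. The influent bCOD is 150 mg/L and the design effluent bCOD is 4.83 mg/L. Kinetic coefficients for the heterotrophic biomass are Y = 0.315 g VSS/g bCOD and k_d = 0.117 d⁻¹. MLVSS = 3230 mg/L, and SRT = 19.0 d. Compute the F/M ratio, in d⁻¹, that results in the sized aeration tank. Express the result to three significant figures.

F/M ≈ 0.556 d⁻¹

From the SRT design equation V = Y Q (S₀−S) θ_c / [X (1 + k_d θ_c)] = 0.315 × 2030 × (150 − 4.83) × 19.0 / [3230 × (1 + 0.117 × 19.0)] = 1.76×10^6 / 10410 = 169.4 m³.
Food-to-microorganism ratio F/M = Q S₀ / (V X) = 2030 × 150 / (169.4 × 3230) = 0.5564 d⁻¹.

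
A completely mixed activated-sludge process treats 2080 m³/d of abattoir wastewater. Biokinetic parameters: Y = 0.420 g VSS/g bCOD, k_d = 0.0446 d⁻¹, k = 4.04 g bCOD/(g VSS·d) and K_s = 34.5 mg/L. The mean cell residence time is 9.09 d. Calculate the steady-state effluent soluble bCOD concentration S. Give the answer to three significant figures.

For a completely mixed reactor with recycle the Lawrence–McCarty relation gives S = K_s·(1 + k_d·θ_c) / [θ_c·(Y·k − k_d) − 1] = 34.5 × (1 + 0.0446 × 9.09) / [9.09 × (0.420 × 4.04 − 0.0446) − 1] = 48.49 / 14.02 = 3.459 mg/L.

S ≈ 3.46 mg/L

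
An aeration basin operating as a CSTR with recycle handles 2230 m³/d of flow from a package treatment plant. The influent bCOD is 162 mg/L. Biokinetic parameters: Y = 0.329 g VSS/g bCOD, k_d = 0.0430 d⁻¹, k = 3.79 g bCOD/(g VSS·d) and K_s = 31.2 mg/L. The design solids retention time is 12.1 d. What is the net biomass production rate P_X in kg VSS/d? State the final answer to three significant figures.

P_X ≈ 76.5 kg VSS/d

For a completely mixed reactor with recycle the Lawrence–McCarty relation gives S = K_s·(1 + k_d·θ_c) / [θ_c·(Y·k − k_d) − 1] = 31.2 × (1 + 0.0430 × 12.1) / [12.1 × (0.329 × 3.79 − 0.0430) − 1] = 47.43 / 13.57 = 3.496 mg/L.
Correct the yield for decay: Y_obs = Y/(1 + k_d θ_c) = 0.329 / (1 + 0.0430 × 12.1) = 0.329 / 1.520 = 0.2164.
Substrate removed = Q·(S₀ − S) = 2230 m³/d × (162 − 3.50) g/m³ = 3.53×10^5 g/d = 353.5 kg/d.
P_X = Y_obs · Q(S₀ − S) = 0.2164 × 353.5 = 76.49 kg VSS/d.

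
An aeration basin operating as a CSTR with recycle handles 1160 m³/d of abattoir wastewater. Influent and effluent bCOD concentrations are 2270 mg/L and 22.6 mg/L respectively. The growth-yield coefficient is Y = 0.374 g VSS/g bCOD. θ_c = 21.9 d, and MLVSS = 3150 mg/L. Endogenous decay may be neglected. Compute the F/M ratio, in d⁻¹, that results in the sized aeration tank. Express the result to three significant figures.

F/M ≈ 0.123 d⁻¹

With k_d = 0 the design equation reduces to V = Y Q (S₀−S) θ_c / X = 0.374 × 1160 × (2270 − 22.6) × 21.9 / 3150 = 6779 m³.
Food-to-microorganism ratio F/M = Q S₀ / (V X) = 1160 × 2270 / (6779 × 3150) = 0.1233 d⁻¹.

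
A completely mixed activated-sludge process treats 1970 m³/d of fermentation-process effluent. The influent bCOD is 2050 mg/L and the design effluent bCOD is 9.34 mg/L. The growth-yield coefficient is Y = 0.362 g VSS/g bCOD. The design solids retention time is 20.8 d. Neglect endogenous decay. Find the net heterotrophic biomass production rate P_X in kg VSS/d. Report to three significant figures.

Since k_d ≈ 0, Y_obs = Y = 0.362 g VSS/g bCOD.
Q·(S₀ − S) = 1970 × (2050 − 9.34) × 10⁻³ = 4020 kg/d removed.
Biomass produced: P_X = Y_obs·Q·ΔS = 0.3620 × 4020 ≈ 1455 kg VSS/d.

P_X ≈ 1460 kg VSS/d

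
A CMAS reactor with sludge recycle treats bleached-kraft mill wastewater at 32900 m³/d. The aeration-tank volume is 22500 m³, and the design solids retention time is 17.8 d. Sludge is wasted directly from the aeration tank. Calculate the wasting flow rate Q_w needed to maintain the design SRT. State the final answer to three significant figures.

For wasting at MLVSS concentration, Q_w = V/θ_c = 22500/17.8 = 1264 m³/d.

Q_w ≈ 1260 m³/d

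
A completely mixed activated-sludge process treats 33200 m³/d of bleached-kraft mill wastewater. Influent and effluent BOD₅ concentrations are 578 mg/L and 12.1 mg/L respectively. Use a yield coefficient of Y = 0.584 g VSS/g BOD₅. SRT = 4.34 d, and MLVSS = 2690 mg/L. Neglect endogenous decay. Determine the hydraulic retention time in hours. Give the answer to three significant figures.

With k_d = 0 the design equation reduces to V = Y Q (S₀−S) θ_c / X = 0.584 × 33200 × (578 − 12.1) × 4.34 / 2690 = 17702 m³.
HRT = V/Q = 17702 m³ / 33200 m³·d⁻¹ = 0.5332 d × 24 = 12.80 h.

τ ≈ 12.8 h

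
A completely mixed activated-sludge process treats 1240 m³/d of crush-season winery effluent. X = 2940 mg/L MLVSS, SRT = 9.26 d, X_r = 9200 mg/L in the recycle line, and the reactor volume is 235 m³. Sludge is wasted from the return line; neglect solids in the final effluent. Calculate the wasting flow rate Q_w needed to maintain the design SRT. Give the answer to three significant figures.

Q_w = (V·X)/(θ_c X_r) = 235.0 × 2940 / (9.26 × 9200) = 8.110 m³/d.

Q_w ≈ 8.11 m³/d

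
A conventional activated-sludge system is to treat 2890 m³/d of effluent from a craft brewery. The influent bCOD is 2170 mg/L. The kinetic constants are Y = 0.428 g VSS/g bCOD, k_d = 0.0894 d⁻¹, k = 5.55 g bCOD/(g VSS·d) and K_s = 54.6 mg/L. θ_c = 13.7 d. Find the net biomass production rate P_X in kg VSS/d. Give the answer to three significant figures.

P_X ≈ 1200 kg VSS/d

For a completely mixed reactor with recycle the Lawrence–McCarty relation gives S = K_s·(1 + k_d·θ_c) / [θ_c·(Y·k − k_d) − 1] = 54.6 × (1 + 0.0894 × 13.7) / [13.7 × (0.428 × 5.55 − 0.0894) − 1] = 121.5 / 30.32 = 4.007 mg/L.
Y_obs = Y / (1 + k_d θ_c) = 0.428 / (1 + 0.0894 × 13.7) = 0.428 / 2.225 = 0.1924.
Substrate removed = Q·(S₀ − S) = 2890 m³/d × (2170 − 4.01) g/m³ = 6.26×10^6 g/d = 6260 kg/d.
P_X = Y_obs · Q(S₀ − S) = 0.1924 × 6260 = 1204 kg VSS/d.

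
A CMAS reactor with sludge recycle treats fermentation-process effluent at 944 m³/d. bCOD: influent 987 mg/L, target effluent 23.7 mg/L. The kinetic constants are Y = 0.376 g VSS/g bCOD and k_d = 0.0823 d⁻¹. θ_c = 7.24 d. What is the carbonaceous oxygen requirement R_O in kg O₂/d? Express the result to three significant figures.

R_O ≈ 605 kg O₂/d

Y_obs = Y / (1 + k_d θ_c) = 0.376 / (1 + 0.0823 × 7.24) = 0.376 / 1.596 = 0.2356.
Substrate removed = Q·(S₀ − S) = 944 m³/d × (987 − 23.7) g/m³ = 9.09×10^5 g/d = 909.4 kg/d.
Net sludge production P_X = 0.2356 × 909.4 = 214.3 kg VSS/d.
R_O = Q·(S₀ − S) − 1.42·P_X = 909.4 − 1.42 × 214.3 = 605.1 kg O₂/d.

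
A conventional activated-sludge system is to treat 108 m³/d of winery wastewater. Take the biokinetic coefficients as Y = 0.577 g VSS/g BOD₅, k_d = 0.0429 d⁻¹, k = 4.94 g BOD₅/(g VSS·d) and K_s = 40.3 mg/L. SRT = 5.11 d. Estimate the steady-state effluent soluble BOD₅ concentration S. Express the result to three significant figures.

For a completely mixed reactor with recycle the Lawrence–McCarty relation gives S = K_s·(1 + k_d·θ_c) / [θ_c·(Y·k − k_d) − 1] = 40.3 × (1 + 0.0429 × 5.11) / [5.11 × (0.577 × 4.94 − 0.0429) − 1] = 49.13 / 13.35 = 3.682 mg/L.

S ≈ 3.68 mg/L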